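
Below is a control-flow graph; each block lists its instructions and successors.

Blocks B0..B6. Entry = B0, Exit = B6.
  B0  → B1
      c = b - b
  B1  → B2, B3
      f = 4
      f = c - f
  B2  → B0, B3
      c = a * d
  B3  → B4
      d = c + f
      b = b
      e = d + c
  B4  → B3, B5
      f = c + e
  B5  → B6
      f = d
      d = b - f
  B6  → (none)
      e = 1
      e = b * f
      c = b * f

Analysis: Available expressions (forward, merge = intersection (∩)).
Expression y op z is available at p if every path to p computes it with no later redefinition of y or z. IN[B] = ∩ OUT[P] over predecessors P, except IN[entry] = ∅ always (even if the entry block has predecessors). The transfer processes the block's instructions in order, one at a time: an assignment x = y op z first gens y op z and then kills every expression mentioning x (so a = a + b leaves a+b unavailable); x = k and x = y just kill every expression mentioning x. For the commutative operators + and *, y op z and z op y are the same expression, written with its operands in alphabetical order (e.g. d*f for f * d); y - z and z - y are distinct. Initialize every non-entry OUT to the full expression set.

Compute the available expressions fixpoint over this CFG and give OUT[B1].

Answer: {b-b}

Derivation:
Per-block solution:
  B0:  IN={}  OUT={b-b}
  B1:  IN={b-b}  OUT={b-b}
  B2:  IN={b-b}  OUT={a*d, b-b}
  B3:  IN={}  OUT={c+d, c+f}
  B4:  IN={c+d, c+f}  OUT={c+d, c+e}
  B5:  IN={c+d, c+e}  OUT={b-f, c+e}
  B6:  IN={b-f, c+e}  OUT={b*f, b-f}

Merge at B1: IN[B1] = OUT[B0] = {b-b}
Applying B1's transfer function to that IN value gives OUT[B1] (row B1 above).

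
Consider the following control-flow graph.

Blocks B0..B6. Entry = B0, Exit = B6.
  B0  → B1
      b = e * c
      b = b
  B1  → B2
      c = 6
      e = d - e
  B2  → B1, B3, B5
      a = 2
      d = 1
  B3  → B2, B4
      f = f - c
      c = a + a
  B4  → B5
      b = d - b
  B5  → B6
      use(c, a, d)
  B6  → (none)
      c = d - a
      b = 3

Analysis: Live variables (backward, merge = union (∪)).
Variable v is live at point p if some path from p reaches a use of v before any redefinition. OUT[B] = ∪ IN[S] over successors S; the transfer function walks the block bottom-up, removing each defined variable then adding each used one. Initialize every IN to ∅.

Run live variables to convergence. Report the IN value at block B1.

Per-block solution:
  B0:  IN={c, d, e, f}  OUT={b, d, e, f}
  B1:  IN={b, d, e, f}  OUT={b, c, e, f}
  B2:  IN={b, c, e, f}  OUT={a, b, c, d, e, f}
  B3:  IN={a, b, c, d, e, f}  OUT={a, b, c, d, e, f}
  B4:  IN={a, b, c, d}  OUT={a, c, d}
  B5:  IN={a, c, d}  OUT={a, d}
  B6:  IN={a, d}  OUT={}

Merge at B1: OUT[B1] = IN[B2] = {b, c, e, f}
Applying B1's transfer function to that OUT value gives IN[B1] (row B1 above).

Answer: {b, d, e, f}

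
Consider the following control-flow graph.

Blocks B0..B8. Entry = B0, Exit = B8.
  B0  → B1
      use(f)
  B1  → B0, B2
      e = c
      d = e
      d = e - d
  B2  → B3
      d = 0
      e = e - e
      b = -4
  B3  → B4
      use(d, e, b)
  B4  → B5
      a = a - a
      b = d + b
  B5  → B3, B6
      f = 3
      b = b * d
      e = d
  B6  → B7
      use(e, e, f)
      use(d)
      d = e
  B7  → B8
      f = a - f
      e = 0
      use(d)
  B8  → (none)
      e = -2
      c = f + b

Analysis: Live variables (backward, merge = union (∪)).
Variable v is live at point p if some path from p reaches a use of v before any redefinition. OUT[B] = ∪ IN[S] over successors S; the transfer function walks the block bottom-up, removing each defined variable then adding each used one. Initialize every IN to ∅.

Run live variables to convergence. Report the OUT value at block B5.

Per-block solution:
  B0:  IN={a, c, f}  OUT={a, c, f}
  B1:  IN={a, c, f}  OUT={a, c, e, f}
  B2:  IN={a, e}  OUT={a, b, d, e}
  B3:  IN={a, b, d, e}  OUT={a, b, d}
  B4:  IN={a, b, d}  OUT={a, b, d}
  B5:  IN={a, b, d}  OUT={a, b, d, e, f}
  B6:  IN={a, b, d, e, f}  OUT={a, b, d, f}
  B7:  IN={a, b, d, f}  OUT={b, f}
  B8:  IN={b, f}  OUT={}

Merge at B5: OUT[B5] = IN[B3] ⊔ IN[B6] = {a, b, d, e, f}

Answer: {a, b, d, e, f}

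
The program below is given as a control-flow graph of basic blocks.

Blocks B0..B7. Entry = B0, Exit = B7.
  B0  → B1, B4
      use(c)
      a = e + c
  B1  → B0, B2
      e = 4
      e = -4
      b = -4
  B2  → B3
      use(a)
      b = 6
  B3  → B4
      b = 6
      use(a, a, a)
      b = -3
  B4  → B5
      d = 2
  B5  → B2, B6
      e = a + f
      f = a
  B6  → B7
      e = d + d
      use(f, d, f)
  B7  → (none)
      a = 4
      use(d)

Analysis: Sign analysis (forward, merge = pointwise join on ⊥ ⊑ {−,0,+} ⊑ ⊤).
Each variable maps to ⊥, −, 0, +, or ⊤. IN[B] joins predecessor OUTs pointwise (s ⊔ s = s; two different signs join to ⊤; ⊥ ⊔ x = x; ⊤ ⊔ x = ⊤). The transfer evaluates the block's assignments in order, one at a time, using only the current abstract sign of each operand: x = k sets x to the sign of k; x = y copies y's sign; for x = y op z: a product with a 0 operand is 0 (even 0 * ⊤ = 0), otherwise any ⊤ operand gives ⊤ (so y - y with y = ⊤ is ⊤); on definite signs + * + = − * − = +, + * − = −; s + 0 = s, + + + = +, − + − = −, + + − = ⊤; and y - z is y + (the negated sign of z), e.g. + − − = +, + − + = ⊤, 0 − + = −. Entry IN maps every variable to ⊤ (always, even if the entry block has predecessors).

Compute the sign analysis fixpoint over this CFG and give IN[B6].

Fixpoint table:
  B0: | IN=(all ⊤) | OUT=(all ⊤)
  B1: | IN=(all ⊤) | OUT={b:-, e:-; rest ⊤}
  B2: | IN=(all ⊤) | OUT={b:+; rest ⊤}
  B3: | IN={b:+; rest ⊤} | OUT={b:-; rest ⊤}
  B4: | IN=(all ⊤) | OUT={d:+; rest ⊤}
  B5: | IN={d:+; rest ⊤} | OUT={d:+; rest ⊤}
  B6: | IN={d:+; rest ⊤} | OUT={d:+, e:+; rest ⊤}
  B7: | IN={d:+, e:+; rest ⊤} | OUT={a:+, d:+, e:+; rest ⊤}

Merge at B6: IN[B6] = OUT[B5] = {a: ⊤, b: ⊤, c: ⊤, d: +, e: ⊤, f: ⊤}

Answer: {a: ⊤, b: ⊤, c: ⊤, d: +, e: ⊤, f: ⊤}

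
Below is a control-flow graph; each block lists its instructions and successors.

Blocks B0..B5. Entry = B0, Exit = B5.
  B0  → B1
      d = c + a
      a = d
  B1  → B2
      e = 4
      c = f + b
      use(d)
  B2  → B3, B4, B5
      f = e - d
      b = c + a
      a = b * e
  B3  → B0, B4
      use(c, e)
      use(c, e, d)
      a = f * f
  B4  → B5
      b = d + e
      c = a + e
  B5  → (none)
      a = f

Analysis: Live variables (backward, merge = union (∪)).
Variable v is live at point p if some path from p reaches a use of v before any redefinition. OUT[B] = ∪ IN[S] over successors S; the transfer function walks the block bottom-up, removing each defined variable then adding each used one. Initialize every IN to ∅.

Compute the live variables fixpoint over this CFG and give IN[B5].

Answer: {f}

Trace:
Fixpoint table:
  B0: | IN={a, b, c, f} | OUT={a, b, d, f}
  B1: | IN={a, b, d, f} | OUT={a, c, d, e}
  B2: | IN={a, c, d, e} | OUT={a, b, c, d, e, f}
  B3: | IN={b, c, d, e, f} | OUT={a, b, c, d, e, f}
  B4: | IN={a, d, e, f} | OUT={f}
  B5: | IN={f} | OUT={}

B5 is the boundary node: OUT[B5] = {}
Applying B5's transfer function to that OUT value gives IN[B5] (row B5 above).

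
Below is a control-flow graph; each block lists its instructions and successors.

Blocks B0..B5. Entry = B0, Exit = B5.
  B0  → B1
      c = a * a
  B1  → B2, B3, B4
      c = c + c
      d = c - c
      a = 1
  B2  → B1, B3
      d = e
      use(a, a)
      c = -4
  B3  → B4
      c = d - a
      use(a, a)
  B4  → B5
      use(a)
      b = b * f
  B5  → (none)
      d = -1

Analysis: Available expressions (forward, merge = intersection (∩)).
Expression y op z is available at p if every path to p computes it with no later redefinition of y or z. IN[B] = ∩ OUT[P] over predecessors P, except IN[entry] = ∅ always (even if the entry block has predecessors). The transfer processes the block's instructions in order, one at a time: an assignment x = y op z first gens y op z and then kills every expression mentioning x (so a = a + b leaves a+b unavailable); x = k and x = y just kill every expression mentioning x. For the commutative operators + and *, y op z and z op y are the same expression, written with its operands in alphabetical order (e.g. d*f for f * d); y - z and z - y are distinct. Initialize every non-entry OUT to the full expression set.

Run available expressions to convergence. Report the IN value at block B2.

Converged values:
  B0:  IN={}  OUT={a*a}
  B1:  IN={}  OUT={c-c}
  B2:  IN={c-c}  OUT={}
  B3:  IN={}  OUT={d-a}
  B4:  IN={}  OUT={}
  B5:  IN={}  OUT={}

Merge at B2: IN[B2] = OUT[B1] = {c-c}

Answer: {c-c}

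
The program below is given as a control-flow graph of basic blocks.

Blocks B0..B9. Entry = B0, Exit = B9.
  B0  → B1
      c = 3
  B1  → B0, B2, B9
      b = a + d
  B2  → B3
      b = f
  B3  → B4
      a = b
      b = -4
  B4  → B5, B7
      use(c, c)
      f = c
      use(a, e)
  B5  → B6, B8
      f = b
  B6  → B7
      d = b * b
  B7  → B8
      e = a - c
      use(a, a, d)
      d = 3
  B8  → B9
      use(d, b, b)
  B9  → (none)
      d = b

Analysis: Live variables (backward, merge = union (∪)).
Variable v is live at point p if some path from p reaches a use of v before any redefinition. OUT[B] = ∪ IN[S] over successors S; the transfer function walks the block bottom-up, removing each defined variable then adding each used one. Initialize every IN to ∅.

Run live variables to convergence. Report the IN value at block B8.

Per-block solution:
  B0: | IN={a, d, e, f} | OUT={a, c, d, e, f}
  B1: | IN={a, c, d, e, f} | OUT={a, b, c, d, e, f}
  B2: | IN={c, d, e, f} | OUT={b, c, d, e}
  B3: | IN={b, c, d, e} | OUT={a, b, c, d, e}
  B4: | IN={a, b, c, d, e} | OUT={a, b, c, d}
  B5: | IN={a, b, c, d} | OUT={a, b, c, d}
  B6: | IN={a, b, c} | OUT={a, b, c, d}
  B7: | IN={a, b, c, d} | OUT={b, d}
  B8: | IN={b, d} | OUT={b}
  B9: | IN={b} | OUT={}

Merge at B8: OUT[B8] = IN[B9] = {b}
Applying B8's transfer function to that OUT value gives IN[B8] (row B8 above).

Answer: {b, d}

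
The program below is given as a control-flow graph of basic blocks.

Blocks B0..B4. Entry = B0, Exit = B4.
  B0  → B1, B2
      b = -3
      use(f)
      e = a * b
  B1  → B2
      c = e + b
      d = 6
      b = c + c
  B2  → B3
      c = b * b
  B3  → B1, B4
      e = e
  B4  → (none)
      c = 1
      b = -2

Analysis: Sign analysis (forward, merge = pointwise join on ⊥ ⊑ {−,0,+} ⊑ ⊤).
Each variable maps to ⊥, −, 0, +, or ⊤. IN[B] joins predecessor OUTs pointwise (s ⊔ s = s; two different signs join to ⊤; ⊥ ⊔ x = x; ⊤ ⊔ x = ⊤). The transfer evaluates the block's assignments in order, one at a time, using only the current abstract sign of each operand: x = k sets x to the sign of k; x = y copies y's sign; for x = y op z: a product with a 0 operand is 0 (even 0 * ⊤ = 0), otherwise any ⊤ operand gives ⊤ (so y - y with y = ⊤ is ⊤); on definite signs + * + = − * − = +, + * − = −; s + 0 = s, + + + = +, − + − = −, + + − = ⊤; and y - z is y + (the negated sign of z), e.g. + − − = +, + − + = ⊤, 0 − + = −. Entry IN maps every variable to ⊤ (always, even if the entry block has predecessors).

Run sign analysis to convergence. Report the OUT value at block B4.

Per-block solution:
  B0:  IN=(all ⊤)  OUT={b:-; rest ⊤}
  B1:  IN=(all ⊤)  OUT={d:+; rest ⊤}
  B2:  IN=(all ⊤)  OUT=(all ⊤)
  B3:  IN=(all ⊤)  OUT=(all ⊤)
  B4:  IN=(all ⊤)  OUT={b:-, c:+; rest ⊤}

Merge at B4: IN[B4] = OUT[B3] = {a: ⊤, b: ⊤, c: ⊤, d: ⊤, e: ⊤, f: ⊤}
Applying B4's transfer function to that IN value gives OUT[B4] (row B4 above).

Answer: {a: ⊤, b: -, c: +, d: ⊤, e: ⊤, f: ⊤}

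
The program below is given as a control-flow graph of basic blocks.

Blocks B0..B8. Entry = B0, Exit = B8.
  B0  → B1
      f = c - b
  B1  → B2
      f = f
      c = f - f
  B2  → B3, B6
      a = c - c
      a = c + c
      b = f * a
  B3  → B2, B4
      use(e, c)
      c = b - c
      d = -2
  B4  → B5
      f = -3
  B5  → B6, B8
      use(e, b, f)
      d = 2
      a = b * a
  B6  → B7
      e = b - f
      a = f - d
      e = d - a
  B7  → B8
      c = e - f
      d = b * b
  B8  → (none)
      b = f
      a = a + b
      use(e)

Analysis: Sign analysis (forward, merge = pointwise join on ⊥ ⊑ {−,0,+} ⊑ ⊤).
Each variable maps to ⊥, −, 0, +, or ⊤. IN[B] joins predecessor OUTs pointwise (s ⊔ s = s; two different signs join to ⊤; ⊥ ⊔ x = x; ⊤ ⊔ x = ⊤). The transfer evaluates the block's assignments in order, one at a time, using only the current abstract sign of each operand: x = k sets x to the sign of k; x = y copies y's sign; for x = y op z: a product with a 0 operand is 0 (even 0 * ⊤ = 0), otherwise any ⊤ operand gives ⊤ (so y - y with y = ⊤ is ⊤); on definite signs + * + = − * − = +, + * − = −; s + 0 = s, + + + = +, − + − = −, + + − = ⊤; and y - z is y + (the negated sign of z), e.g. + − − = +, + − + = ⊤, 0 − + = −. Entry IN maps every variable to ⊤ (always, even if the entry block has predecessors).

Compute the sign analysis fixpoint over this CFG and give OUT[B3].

Answer: {a: ⊤, b: ⊤, c: ⊤, d: -, e: ⊤, f: ⊤}

Derivation:
Fixpoint table:
  B0: | IN=(all ⊤) | OUT=(all ⊤)
  B1: | IN=(all ⊤) | OUT=(all ⊤)
  B2: | IN=(all ⊤) | OUT=(all ⊤)
  B3: | IN=(all ⊤) | OUT={d:-; rest ⊤}
  B4: | IN={d:-; rest ⊤} | OUT={d:-, f:-; rest ⊤}
  B5: | IN={d:-, f:-; rest ⊤} | OUT={d:+, f:-; rest ⊤}
  B6: | IN=(all ⊤) | OUT=(all ⊤)
  B7: | IN=(all ⊤) | OUT=(all ⊤)
  B8: | IN=(all ⊤) | OUT=(all ⊤)

Merge at B3: IN[B3] = OUT[B2] = {a: ⊤, b: ⊤, c: ⊤, d: ⊤, e: ⊤, f: ⊤}
Applying B3's transfer function to that IN value gives OUT[B3] (row B3 above).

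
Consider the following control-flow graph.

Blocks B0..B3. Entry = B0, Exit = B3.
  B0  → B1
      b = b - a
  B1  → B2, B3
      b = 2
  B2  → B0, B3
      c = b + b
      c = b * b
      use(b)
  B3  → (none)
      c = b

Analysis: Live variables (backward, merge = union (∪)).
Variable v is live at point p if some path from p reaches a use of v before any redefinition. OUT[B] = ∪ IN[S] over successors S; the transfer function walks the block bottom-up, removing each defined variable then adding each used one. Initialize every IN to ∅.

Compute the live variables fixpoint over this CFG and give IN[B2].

Answer: {a, b}

Trace:
Converged values:
  B0: | IN={a, b} | OUT={a}
  B1: | IN={a} | OUT={a, b}
  B2: | IN={a, b} | OUT={a, b}
  B3: | IN={b} | OUT={}

Merge at B2: OUT[B2] = IN[B0] ⊔ IN[B3] = {a, b}
Applying B2's transfer function to that OUT value gives IN[B2] (row B2 above).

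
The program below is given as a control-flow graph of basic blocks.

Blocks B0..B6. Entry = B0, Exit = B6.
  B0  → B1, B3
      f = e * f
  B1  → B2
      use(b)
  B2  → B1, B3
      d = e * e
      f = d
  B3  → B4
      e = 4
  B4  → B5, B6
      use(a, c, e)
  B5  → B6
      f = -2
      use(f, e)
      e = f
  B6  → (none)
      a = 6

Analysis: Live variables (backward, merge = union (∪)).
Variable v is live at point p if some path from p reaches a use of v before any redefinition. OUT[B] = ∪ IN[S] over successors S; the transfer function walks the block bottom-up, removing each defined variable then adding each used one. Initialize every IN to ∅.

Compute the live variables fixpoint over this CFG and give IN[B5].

Answer: {e}

Trace:
Fixpoint table:
  B0: | IN={a, b, c, e, f} | OUT={a, b, c, e}
  B1: | IN={a, b, c, e} | OUT={a, b, c, e}
  B2: | IN={a, b, c, e} | OUT={a, b, c, e}
  B3: | IN={a, c} | OUT={a, c, e}
  B4: | IN={a, c, e} | OUT={e}
  B5: | IN={e} | OUT={}
  B6: | IN={} | OUT={}

Merge at B5: OUT[B5] = IN[B6] = {}
Applying B5's transfer function to that OUT value gives IN[B5] (row B5 above).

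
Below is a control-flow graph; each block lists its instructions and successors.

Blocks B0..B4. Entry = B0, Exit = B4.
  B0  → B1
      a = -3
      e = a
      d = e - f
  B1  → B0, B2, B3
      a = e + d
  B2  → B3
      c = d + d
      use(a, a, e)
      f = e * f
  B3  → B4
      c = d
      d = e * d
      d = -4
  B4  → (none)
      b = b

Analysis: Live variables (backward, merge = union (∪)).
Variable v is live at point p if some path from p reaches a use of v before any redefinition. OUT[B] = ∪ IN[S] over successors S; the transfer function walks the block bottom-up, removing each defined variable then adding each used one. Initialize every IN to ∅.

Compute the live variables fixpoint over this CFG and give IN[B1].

Answer: {b, d, e, f}

Derivation:
Converged values:
  B0:   IN={b, f}   OUT={b, d, e, f}
  B1:   IN={b, d, e, f}   OUT={a, b, d, e, f}
  B2:   IN={a, b, d, e, f}   OUT={b, d, e}
  B3:   IN={b, d, e}   OUT={b}
  B4:   IN={b}   OUT={}

Merge at B1: OUT[B1] = IN[B0] ⊔ IN[B2] ⊔ IN[B3] = {a, b, d, e, f}
Applying B1's transfer function to that OUT value gives IN[B1] (row B1 above).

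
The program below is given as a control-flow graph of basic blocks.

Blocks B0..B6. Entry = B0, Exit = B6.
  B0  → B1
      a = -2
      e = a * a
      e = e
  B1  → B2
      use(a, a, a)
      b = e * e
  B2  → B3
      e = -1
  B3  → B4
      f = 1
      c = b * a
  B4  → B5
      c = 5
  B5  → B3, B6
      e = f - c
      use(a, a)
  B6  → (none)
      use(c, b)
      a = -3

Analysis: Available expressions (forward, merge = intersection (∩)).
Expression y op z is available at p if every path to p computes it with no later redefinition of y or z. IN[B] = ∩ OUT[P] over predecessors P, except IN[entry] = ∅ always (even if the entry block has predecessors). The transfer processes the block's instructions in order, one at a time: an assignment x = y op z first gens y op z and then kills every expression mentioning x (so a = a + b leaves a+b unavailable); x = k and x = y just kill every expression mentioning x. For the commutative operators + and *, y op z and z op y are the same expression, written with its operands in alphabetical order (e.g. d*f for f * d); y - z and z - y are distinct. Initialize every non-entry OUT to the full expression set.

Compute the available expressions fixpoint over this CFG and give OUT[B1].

Per-block solution:
  B0:   IN={}   OUT={a*a}
  B1:   IN={a*a}   OUT={a*a, e*e}
  B2:   IN={a*a, e*e}   OUT={a*a}
  B3:   IN={a*a}   OUT={a*a, a*b}
  B4:   IN={a*a, a*b}   OUT={a*a, a*b}
  B5:   IN={a*a, a*b}   OUT={a*a, a*b, f-c}
  B6:   IN={a*a, a*b, f-c}   OUT={f-c}

Merge at B1: IN[B1] = OUT[B0] = {a*a}
Applying B1's transfer function to that IN value gives OUT[B1] (row B1 above).

Answer: {a*a, e*e}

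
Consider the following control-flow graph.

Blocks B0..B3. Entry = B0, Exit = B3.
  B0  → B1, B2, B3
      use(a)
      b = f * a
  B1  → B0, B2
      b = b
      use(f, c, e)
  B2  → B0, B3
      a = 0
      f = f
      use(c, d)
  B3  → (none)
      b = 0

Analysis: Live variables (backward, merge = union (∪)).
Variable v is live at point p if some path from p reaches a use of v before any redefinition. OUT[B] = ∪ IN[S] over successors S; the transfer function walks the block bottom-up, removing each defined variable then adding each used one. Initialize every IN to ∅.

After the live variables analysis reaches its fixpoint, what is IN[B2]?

Answer: {c, d, e, f}

Derivation:
Fixpoint table:
  B0: | IN={a, c, d, e, f} | OUT={a, b, c, d, e, f}
  B1: | IN={a, b, c, d, e, f} | OUT={a, c, d, e, f}
  B2: | IN={c, d, e, f} | OUT={a, c, d, e, f}
  B3: | IN={} | OUT={}

Merge at B2: OUT[B2] = IN[B0] ⊔ IN[B3] = {a, c, d, e, f}
Applying B2's transfer function to that OUT value gives IN[B2] (row B2 above).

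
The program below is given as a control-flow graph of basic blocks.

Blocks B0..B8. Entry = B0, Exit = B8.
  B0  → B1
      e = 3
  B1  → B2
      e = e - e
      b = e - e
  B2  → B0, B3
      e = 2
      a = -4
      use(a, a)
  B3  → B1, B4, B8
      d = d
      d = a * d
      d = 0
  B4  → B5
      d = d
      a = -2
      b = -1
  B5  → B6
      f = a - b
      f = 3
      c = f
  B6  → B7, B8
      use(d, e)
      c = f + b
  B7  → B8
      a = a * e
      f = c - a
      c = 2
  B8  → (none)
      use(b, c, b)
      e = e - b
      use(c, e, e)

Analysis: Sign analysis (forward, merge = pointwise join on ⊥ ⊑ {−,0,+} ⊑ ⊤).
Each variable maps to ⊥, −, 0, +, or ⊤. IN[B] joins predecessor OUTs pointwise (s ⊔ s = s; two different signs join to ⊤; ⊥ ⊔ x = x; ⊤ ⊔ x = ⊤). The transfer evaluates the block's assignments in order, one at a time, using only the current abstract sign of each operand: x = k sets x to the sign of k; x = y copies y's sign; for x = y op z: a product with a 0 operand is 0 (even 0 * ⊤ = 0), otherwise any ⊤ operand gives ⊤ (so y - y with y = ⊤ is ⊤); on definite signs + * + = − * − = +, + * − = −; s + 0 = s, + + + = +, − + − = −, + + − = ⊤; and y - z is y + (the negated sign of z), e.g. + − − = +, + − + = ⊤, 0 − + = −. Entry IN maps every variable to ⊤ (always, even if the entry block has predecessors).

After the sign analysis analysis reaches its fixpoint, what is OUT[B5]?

Per-block solution:
  B0: | IN=(all ⊤) | OUT={e:+; rest ⊤}
  B1: | IN={e:+; rest ⊤} | OUT=(all ⊤)
  B2: | IN=(all ⊤) | OUT={a:-, e:+; rest ⊤}
  B3: | IN={a:-, e:+; rest ⊤} | OUT={a:-, d:0, e:+; rest ⊤}
  B4: | IN={a:-, d:0, e:+; rest ⊤} | OUT={a:-, b:-, d:0, e:+; rest ⊤}
  B5: | IN={a:-, b:-, d:0, e:+; rest ⊤} | OUT={a:-, b:-, c:+, d:0, e:+, f:+; rest ⊤}
  B6: | IN={a:-, b:-, c:+, d:0, e:+, f:+; rest ⊤} | OUT={a:-, b:-, d:0, e:+, f:+; rest ⊤}
  B7: | IN={a:-, b:-, d:0, e:+, f:+; rest ⊤} | OUT={a:-, b:-, c:+, d:0, e:+; rest ⊤}
  B8: | IN={a:-, d:0, e:+; rest ⊤} | OUT={a:-, d:0; rest ⊤}

Merge at B5: IN[B5] = OUT[B4] = {a: -, b: -, c: ⊤, d: 0, e: +, f: ⊤}
Applying B5's transfer function to that IN value gives OUT[B5] (row B5 above).

Answer: {a: -, b: -, c: +, d: 0, e: +, f: +}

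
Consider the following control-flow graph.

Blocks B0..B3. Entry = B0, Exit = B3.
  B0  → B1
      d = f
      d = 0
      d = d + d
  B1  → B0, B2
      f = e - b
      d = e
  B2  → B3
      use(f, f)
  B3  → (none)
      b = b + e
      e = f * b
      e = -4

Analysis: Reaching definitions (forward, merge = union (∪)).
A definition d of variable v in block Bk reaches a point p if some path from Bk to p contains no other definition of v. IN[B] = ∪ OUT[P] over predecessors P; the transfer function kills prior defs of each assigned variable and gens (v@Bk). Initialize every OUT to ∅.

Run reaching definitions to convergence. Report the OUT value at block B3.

Answer: {b@B3, d@B1, e@B3, f@B1}

Derivation:
Fixpoint table:
  B0: | IN={d@B1, f@B1} | OUT={d@B0, f@B1}
  B1: | IN={d@B0, f@B1} | OUT={d@B1, f@B1}
  B2: | IN={d@B1, f@B1} | OUT={d@B1, f@B1}
  B3: | IN={d@B1, f@B1} | OUT={b@B3, d@B1, e@B3, f@B1}

Merge at B3: IN[B3] = OUT[B2] = {d@B1, f@B1}
Applying B3's transfer function to that IN value gives OUT[B3] (row B3 above).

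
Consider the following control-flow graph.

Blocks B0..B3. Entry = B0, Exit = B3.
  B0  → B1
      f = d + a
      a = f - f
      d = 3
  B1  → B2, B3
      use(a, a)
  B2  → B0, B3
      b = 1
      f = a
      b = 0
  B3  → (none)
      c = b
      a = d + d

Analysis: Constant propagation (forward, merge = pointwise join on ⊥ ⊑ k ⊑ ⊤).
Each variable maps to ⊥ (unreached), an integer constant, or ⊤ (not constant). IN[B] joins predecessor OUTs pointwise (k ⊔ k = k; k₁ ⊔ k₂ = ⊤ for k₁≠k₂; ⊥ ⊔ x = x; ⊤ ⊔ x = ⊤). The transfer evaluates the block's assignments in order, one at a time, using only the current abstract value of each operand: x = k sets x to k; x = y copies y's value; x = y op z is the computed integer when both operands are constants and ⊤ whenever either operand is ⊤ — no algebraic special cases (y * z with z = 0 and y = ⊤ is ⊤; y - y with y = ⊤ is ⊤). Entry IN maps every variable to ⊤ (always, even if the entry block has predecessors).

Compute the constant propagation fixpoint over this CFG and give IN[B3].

Answer: {a: ⊤, b: ⊤, c: ⊤, d: 3, e: ⊤, f: ⊤}

Trace:
Per-block solution:
  B0: | IN=(all ⊤) | OUT={d:3; rest ⊤}
  B1: | IN={d:3; rest ⊤} | OUT={d:3; rest ⊤}
  B2: | IN={d:3; rest ⊤} | OUT={b:0, d:3; rest ⊤}
  B3: | IN={d:3; rest ⊤} | OUT={a:6, d:3; rest ⊤}

Merge at B3: IN[B3] = OUT[B1] ⊔ OUT[B2] = {a: ⊤, b: ⊤, c: ⊤, d: 3, e: ⊤, f: ⊤}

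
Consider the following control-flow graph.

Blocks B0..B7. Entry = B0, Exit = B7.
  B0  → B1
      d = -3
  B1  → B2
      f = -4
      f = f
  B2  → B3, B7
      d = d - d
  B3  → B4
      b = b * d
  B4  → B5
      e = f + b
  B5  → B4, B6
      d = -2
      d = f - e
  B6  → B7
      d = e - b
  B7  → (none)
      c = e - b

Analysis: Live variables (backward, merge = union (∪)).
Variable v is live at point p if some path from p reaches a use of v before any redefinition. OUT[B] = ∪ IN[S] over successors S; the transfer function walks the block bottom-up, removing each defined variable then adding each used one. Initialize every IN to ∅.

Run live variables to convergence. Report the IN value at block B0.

Answer: {b, e}

Working:
Per-block solution:
  B0: | IN={b, e} | OUT={b, d, e}
  B1: | IN={b, d, e} | OUT={b, d, e, f}
  B2: | IN={b, d, e, f} | OUT={b, d, e, f}
  B3: | IN={b, d, f} | OUT={b, f}
  B4: | IN={b, f} | OUT={b, e, f}
  B5: | IN={b, e, f} | OUT={b, e, f}
  B6: | IN={b, e} | OUT={b, e}
  B7: | IN={b, e} | OUT={}

Merge at B0: OUT[B0] = IN[B1] = {b, d, e}
Applying B0's transfer function to that OUT value gives IN[B0] (row B0 above).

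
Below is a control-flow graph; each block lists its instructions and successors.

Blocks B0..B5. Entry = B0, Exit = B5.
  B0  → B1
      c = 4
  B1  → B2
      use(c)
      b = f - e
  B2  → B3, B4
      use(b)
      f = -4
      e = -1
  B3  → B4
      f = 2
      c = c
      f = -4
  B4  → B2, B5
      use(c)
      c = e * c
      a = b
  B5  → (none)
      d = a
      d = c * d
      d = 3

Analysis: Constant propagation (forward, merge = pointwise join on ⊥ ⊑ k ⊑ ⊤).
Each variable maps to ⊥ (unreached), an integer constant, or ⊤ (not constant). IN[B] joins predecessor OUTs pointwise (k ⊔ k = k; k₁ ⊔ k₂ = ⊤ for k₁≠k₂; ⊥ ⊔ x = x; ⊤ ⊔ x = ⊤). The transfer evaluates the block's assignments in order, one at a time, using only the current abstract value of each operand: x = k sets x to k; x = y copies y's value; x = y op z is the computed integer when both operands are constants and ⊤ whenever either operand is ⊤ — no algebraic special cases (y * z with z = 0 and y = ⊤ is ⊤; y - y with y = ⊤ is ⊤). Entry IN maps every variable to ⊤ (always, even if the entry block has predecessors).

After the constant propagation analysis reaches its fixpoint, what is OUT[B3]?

Answer: {a: ⊤, b: ⊤, c: ⊤, d: ⊤, e: -1, f: -4}

Derivation:
Per-block solution:
  B0:  IN=(all ⊤)  OUT={c:4; rest ⊤}
  B1:  IN={c:4; rest ⊤}  OUT={c:4; rest ⊤}
  B2:  IN=(all ⊤)  OUT={e:-1, f:-4; rest ⊤}
  B3:  IN={e:-1, f:-4; rest ⊤}  OUT={e:-1, f:-4; rest ⊤}
  B4:  IN={e:-1, f:-4; rest ⊤}  OUT={e:-1, f:-4; rest ⊤}
  B5:  IN={e:-1, f:-4; rest ⊤}  OUT={d:3, e:-1, f:-4; rest ⊤}

Merge at B3: IN[B3] = OUT[B2] = {a: ⊤, b: ⊤, c: ⊤, d: ⊤, e: -1, f: -4}
Applying B3's transfer function to that IN value gives OUT[B3] (row B3 above).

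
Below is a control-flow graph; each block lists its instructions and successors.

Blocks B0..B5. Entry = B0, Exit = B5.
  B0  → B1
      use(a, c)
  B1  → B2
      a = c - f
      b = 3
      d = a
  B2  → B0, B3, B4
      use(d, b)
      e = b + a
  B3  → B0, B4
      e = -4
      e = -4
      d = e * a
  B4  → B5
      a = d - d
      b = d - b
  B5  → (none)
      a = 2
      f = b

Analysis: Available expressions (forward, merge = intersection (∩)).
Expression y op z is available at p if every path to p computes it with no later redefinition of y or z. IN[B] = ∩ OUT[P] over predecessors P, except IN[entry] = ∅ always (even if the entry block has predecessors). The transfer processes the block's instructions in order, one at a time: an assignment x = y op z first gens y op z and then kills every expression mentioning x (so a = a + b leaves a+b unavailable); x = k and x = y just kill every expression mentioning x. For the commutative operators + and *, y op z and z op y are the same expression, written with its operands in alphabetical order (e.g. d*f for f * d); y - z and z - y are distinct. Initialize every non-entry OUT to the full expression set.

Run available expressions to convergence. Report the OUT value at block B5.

Per-block solution:
  B0: | IN={} | OUT={}
  B1: | IN={} | OUT={c-f}
  B2: | IN={c-f} | OUT={a+b, c-f}
  B3: | IN={a+b, c-f} | OUT={a*e, a+b, c-f}
  B4: | IN={a+b, c-f} | OUT={c-f, d-d}
  B5: | IN={c-f, d-d} | OUT={d-d}

Merge at B5: IN[B5] = OUT[B4] = {c-f, d-d}
Applying B5's transfer function to that IN value gives OUT[B5] (row B5 above).

Answer: {d-d}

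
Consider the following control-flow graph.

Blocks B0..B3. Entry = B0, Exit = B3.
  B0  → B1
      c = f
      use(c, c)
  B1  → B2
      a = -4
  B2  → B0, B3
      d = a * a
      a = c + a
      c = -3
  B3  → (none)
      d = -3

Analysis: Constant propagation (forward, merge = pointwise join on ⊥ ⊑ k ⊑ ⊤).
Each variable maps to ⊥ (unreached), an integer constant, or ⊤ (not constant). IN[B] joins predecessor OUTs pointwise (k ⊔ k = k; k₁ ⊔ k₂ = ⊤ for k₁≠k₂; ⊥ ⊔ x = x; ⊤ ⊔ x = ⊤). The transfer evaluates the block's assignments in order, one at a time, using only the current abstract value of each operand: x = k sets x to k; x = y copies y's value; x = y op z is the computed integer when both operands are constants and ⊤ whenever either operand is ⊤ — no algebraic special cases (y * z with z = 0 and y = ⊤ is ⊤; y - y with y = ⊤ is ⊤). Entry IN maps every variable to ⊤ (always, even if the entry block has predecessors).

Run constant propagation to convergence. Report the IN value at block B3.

Answer: {a: ⊤, b: ⊤, c: -3, d: 16, e: ⊤, f: ⊤}

Derivation:
Fixpoint table:
  B0:   IN=(all ⊤)   OUT=(all ⊤)
  B1:   IN=(all ⊤)   OUT={a:-4; rest ⊤}
  B2:   IN={a:-4; rest ⊤}   OUT={c:-3, d:16; rest ⊤}
  B3:   IN={c:-3, d:16; rest ⊤}   OUT={c:-3, d:-3; rest ⊤}

Merge at B3: IN[B3] = OUT[B2] = {a: ⊤, b: ⊤, c: -3, d: 16, e: ⊤, f: ⊤}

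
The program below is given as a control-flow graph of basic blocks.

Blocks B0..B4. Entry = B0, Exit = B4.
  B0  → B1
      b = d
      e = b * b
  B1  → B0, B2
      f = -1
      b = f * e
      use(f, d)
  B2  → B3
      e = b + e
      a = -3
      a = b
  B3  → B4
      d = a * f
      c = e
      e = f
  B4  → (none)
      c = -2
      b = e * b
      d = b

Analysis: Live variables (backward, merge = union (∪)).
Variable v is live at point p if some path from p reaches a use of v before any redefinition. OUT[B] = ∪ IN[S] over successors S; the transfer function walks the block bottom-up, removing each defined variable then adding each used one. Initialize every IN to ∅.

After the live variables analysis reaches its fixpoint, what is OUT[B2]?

Fixpoint table:
  B0: | IN={d} | OUT={d, e}
  B1: | IN={d, e} | OUT={b, d, e, f}
  B2: | IN={b, e, f} | OUT={a, b, e, f}
  B3: | IN={a, b, e, f} | OUT={b, e}
  B4: | IN={b, e} | OUT={}

Merge at B2: OUT[B2] = IN[B3] = {a, b, e, f}

Answer: {a, b, e, f}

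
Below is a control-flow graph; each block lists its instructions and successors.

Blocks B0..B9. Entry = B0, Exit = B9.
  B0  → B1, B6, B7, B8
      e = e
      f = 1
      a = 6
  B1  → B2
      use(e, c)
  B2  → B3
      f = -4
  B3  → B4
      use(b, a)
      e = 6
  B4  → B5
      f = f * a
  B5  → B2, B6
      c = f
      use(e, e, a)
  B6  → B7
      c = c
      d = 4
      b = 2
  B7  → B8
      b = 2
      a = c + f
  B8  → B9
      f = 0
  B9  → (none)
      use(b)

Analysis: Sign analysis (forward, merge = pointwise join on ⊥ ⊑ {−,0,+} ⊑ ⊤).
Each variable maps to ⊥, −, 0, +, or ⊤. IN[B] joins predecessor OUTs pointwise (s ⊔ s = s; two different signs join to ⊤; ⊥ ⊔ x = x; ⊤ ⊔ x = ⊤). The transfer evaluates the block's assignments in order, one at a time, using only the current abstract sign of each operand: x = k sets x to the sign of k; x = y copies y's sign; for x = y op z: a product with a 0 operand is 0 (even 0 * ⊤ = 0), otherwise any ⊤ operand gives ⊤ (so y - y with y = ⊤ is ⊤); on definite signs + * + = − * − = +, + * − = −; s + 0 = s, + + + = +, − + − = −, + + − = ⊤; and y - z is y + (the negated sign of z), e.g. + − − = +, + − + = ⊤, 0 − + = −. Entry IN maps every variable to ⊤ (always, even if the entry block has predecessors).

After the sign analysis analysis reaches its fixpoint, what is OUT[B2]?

Converged values:
  B0:  IN=(all ⊤)  OUT={a:+, f:+; rest ⊤}
  B1:  IN={a:+, f:+; rest ⊤}  OUT={a:+, f:+; rest ⊤}
  B2:  IN={a:+; rest ⊤}  OUT={a:+, f:-; rest ⊤}
  B3:  IN={a:+, f:-; rest ⊤}  OUT={a:+, e:+, f:-; rest ⊤}
  B4:  IN={a:+, e:+, f:-; rest ⊤}  OUT={a:+, e:+, f:-; rest ⊤}
  B5:  IN={a:+, e:+, f:-; rest ⊤}  OUT={a:+, c:-, e:+, f:-; rest ⊤}
  B6:  IN={a:+; rest ⊤}  OUT={a:+, b:+, d:+; rest ⊤}
  B7:  IN={a:+; rest ⊤}  OUT={b:+; rest ⊤}
  B8:  IN=(all ⊤)  OUT={f:0; rest ⊤}
  B9:  IN={f:0; rest ⊤}  OUT={f:0; rest ⊤}

Merge at B2: IN[B2] = OUT[B1] ⊔ OUT[B5] = {a: +, b: ⊤, c: ⊤, d: ⊤, e: ⊤, f: ⊤}
Applying B2's transfer function to that IN value gives OUT[B2] (row B2 above).

Answer: {a: +, b: ⊤, c: ⊤, d: ⊤, e: ⊤, f: -}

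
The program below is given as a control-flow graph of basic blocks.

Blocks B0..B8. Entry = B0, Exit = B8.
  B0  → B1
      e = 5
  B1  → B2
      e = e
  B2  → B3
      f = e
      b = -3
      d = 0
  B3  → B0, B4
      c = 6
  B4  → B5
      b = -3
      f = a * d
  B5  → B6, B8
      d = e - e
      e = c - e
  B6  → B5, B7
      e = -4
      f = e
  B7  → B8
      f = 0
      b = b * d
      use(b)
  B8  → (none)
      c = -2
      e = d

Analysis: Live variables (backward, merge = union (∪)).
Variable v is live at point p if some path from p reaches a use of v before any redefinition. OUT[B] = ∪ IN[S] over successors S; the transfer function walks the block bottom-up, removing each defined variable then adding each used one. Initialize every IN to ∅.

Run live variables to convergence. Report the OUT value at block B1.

Fixpoint table:
  B0: | IN={a} | OUT={a, e}
  B1: | IN={a, e} | OUT={a, e}
  B2: | IN={a, e} | OUT={a, d, e}
  B3: | IN={a, d, e} | OUT={a, c, d, e}
  B4: | IN={a, c, d, e} | OUT={b, c, e}
  B5: | IN={b, c, e} | OUT={b, c, d}
  B6: | IN={b, c, d} | OUT={b, c, d, e}
  B7: | IN={b, d} | OUT={d}
  B8: | IN={d} | OUT={}

Merge at B1: OUT[B1] = IN[B2] = {a, e}

Answer: {a, e}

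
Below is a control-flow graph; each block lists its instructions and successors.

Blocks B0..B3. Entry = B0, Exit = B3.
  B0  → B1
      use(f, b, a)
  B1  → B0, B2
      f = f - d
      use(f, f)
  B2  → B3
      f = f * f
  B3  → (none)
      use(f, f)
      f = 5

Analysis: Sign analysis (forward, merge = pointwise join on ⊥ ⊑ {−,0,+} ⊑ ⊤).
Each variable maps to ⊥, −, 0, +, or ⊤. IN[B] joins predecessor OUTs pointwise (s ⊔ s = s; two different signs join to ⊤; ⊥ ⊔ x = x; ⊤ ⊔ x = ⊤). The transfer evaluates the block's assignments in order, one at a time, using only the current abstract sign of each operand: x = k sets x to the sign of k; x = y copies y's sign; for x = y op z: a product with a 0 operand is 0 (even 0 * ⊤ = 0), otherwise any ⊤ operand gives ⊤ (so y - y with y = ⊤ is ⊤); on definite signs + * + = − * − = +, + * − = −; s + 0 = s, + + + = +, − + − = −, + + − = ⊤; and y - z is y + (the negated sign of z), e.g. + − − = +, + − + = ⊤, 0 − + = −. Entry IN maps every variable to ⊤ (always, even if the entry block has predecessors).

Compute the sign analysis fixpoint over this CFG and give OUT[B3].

Fixpoint table:
  B0:   IN=(all ⊤)   OUT=(all ⊤)
  B1:   IN=(all ⊤)   OUT=(all ⊤)
  B2:   IN=(all ⊤)   OUT=(all ⊤)
  B3:   IN=(all ⊤)   OUT={f:+; rest ⊤}

Merge at B3: IN[B3] = OUT[B2] = {a: ⊤, b: ⊤, c: ⊤, d: ⊤, e: ⊤, f: ⊤}
Applying B3's transfer function to that IN value gives OUT[B3] (row B3 above).

Answer: {a: ⊤, b: ⊤, c: ⊤, d: ⊤, e: ⊤, f: +}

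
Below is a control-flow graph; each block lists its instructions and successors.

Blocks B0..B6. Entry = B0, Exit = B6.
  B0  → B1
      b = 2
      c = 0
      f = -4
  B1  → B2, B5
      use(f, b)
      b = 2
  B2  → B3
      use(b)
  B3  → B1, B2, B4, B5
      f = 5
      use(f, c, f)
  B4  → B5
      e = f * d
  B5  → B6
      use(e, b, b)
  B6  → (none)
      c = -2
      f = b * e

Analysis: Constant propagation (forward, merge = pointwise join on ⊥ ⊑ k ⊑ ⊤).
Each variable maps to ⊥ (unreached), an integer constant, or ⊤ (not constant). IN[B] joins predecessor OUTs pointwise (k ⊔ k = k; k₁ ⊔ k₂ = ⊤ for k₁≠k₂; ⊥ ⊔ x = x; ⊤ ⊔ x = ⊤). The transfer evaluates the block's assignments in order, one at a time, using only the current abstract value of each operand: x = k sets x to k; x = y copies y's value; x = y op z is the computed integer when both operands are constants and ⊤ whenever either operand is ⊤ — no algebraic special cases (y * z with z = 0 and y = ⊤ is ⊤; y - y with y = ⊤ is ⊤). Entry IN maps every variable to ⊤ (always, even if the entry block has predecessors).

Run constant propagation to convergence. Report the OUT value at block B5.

Answer: {a: ⊤, b: 2, c: 0, d: ⊤, e: ⊤, f: ⊤}

Derivation:
Per-block solution:
  B0: | IN=(all ⊤) | OUT={b:2, c:0, f:-4; rest ⊤}
  B1: | IN={b:2, c:0; rest ⊤} | OUT={b:2, c:0; rest ⊤}
  B2: | IN={b:2, c:0; rest ⊤} | OUT={b:2, c:0; rest ⊤}
  B3: | IN={b:2, c:0; rest ⊤} | OUT={b:2, c:0, f:5; rest ⊤}
  B4: | IN={b:2, c:0, f:5; rest ⊤} | OUT={b:2, c:0, f:5; rest ⊤}
  B5: | IN={b:2, c:0; rest ⊤} | OUT={b:2, c:0; rest ⊤}
  B6: | IN={b:2, c:0; rest ⊤} | OUT={b:2, c:-2; rest ⊤}

Merge at B5: IN[B5] = OUT[B1] ⊔ OUT[B3] ⊔ OUT[B4] = {a: ⊤, b: 2, c: 0, d: ⊤, e: ⊤, f: ⊤}
Applying B5's transfer function to that IN value gives OUT[B5] (row B5 above).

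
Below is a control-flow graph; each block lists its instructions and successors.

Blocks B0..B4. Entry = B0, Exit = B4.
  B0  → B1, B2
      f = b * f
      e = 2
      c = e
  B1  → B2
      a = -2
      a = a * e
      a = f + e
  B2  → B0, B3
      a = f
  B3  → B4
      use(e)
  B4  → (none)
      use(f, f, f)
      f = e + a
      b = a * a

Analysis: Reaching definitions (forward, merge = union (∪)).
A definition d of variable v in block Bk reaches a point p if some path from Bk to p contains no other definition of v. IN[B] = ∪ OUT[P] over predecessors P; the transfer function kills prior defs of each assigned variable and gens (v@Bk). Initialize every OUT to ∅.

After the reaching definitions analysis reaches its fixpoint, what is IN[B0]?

Answer: {a@B2, c@B0, e@B0, f@B0}

Derivation:
Per-block solution:
  B0:   IN={a@B2, c@B0, e@B0, f@B0}   OUT={a@B2, c@B0, e@B0, f@B0}
  B1:   IN={a@B2, c@B0, e@B0, f@B0}   OUT={a@B1, c@B0, e@B0, f@B0}
  B2:   IN={a@B1, a@B2, c@B0, e@B0, f@B0}   OUT={a@B2, c@B0, e@B0, f@B0}
  B3:   IN={a@B2, c@B0, e@B0, f@B0}   OUT={a@B2, c@B0, e@B0, f@B0}
  B4:   IN={a@B2, c@B0, e@B0, f@B0}   OUT={a@B2, b@B4, c@B0, e@B0, f@B4}

Merge at B0 (entry node, so the boundary value {} is joined with the incoming edge(s)): IN[B0] = {} ⊔ OUT[B2] = {a@B2, c@B0, e@B0, f@B0}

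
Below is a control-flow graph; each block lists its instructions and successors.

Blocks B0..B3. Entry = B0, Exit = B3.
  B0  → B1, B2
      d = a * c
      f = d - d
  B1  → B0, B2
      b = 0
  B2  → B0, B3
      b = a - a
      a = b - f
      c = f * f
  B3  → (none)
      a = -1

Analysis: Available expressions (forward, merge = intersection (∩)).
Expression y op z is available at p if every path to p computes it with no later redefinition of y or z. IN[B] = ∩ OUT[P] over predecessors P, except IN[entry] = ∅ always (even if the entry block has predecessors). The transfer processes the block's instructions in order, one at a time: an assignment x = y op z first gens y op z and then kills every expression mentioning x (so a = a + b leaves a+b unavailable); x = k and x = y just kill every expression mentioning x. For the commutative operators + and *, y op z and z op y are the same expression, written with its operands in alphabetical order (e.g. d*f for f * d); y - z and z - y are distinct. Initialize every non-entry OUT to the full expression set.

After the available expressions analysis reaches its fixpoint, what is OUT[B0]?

Answer: {a*c, d-d}

Trace:
Per-block solution:
  B0:  IN={}  OUT={a*c, d-d}
  B1:  IN={a*c, d-d}  OUT={a*c, d-d}
  B2:  IN={a*c, d-d}  OUT={b-f, d-d, f*f}
  B3:  IN={b-f, d-d, f*f}  OUT={b-f, d-d, f*f}

Merge at B0 (entry node, so the boundary value {} is joined with the incoming edge(s)): IN[B0] = {} ∩ OUT[B1] ∩ OUT[B2] = {}
Applying B0's transfer function to that IN value gives OUT[B0] (row B0 above).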